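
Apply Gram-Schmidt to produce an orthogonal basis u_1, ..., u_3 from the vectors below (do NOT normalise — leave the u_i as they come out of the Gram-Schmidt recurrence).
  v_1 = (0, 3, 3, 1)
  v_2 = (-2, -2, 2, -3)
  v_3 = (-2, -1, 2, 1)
Orthogonal basis:
  u_1 = (0, 3, 3, 1)
  u_2 = (-2, -29/19, 47/19, -54/19)
  u_3 = (-49/39, -83/78, 35/78, 24/13)

Apply the Gram-Schmidt recurrence
  u_1 = v_1
  u_i = v_i − Σ_{j<i} ((v_i · u_j) / (u_j · u_j)) · u_j.

Step by step this gives:
  u_1 = (0, 3, 3, 1)
  u_2 = (-2, -29/19, 47/19, -54/19)
  u_3 = (-49/39, -83/78, 35/78, 24/13)

Orthogonality check:
  u_2 · u_1 = 0 (should be 0)
  u_3 · u_1 = 0 (should be 0)
  u_3 · u_2 = 0 (should be 0)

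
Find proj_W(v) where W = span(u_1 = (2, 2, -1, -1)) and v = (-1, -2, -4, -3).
proj_W(v) = (1/5, 1/5, -1/10, -1/10)

Set up U = [u_1 | ... | u_1] ∈ R^(4×1). The projector onto W = col(U) is P = U (U^T U)^(-1) U^T.
Compute U^T U =
  [10],
and U^T v = (1).
Solve U^T U · c = U^T v for the coefficients: c = (1/10). The projection is proj_W(v) = U c.
Check: (v - proj_W(v)) · u_1 = 0  (should be 0).
Result: proj_W(v) = (1/5, 1/5, -1/10, -1/10).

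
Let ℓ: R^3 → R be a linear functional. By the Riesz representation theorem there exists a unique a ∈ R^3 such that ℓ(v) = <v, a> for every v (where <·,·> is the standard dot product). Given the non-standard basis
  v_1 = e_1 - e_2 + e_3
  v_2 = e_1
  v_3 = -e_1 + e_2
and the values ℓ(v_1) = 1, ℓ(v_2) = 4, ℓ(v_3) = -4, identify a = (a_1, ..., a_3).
a = (4, 0, -3)

Write a = (a_1, ..., a_3) in the standard basis. For each basis vector v_i, ℓ(v_i) = <v_i, a> is a linear equation in the a_j's. Collect the n equations into a matrix system V a = ℓ, where row i of V is v_i (expressed in the standard basis). Since V is invertible (lower-triangular with 1s on the diagonal, up to permutation), solve by back-substitution:
  V =
[[1, -1, 1],
 [1, 0, 0],
 [-1, 1, 0]]
  V a = (1, 4, -4)
Solving gives a = (4, 0, -3).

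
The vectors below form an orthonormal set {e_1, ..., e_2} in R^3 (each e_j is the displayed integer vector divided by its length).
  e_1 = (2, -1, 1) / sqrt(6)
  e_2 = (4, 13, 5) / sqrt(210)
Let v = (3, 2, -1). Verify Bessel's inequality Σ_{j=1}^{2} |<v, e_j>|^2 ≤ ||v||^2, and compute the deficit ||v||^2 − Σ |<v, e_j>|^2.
Σ |<v, e_j>|^2 = 234/35; ||v||^2 = 14; deficit = 256/35

Write each e_j = u_j / sqrt(<u_j, u_j>) where u_j is the displayed integer vector. Then <v, e_j> = <v, u_j> / sqrt(<u_j, u_j>), so |<v, e_j>|^2 = <v, u_j>^2 / <u_j, u_j>.
Coefficients: <v, e_1> = 3/sqrt(6), <v, e_2> = 33/sqrt(210).
Square and sum: Σ |<v, e_j>|^2 = 234/35.
Compute ||v||^2 = v·v = 14.
Deficit = 14 − 234/35 = 256/35 ≥ 0, confirming Bessel's inequality. (The deficit equals ||v − Σ <v,e_j> e_j||^2, the squared distance from v to span{e_j}.)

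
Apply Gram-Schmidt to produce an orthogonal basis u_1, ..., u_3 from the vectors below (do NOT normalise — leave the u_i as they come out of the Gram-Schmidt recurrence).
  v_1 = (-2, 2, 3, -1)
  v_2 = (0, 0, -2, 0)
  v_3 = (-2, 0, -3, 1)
Orthogonal basis:
  u_1 = (-2, 2, 3, -1)
  u_2 = (-2/3, 2/3, -1, -1/3)
  u_3 = (-4/3, -2/3, 0, 4/3)

Apply the Gram-Schmidt recurrence
  u_1 = v_1
  u_i = v_i − Σ_{j<i} ((v_i · u_j) / (u_j · u_j)) · u_j.

Step by step this gives:
  u_1 = (-2, 2, 3, -1)
  u_2 = (-2/3, 2/3, -1, -1/3)
  u_3 = (-4/3, -2/3, 0, 4/3)

Orthogonality check:
  u_2 · u_1 = 0 (should be 0)
  u_3 · u_1 = 0 (should be 0)
  u_3 · u_2 = 0 (should be 0)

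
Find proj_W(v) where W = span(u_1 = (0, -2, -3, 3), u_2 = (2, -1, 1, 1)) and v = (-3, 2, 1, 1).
proj_W(v) = (-124/75, 26/25, -38/75, -86/75)

Set up U = [u_1 | ... | u_2] ∈ R^(4×2). The projector onto W = col(U) is P = U (U^T U)^(-1) U^T.
Compute U^T U =
  [22, 2]
  [2, 7],
and U^T v = (-4, -6).
Solve U^T U · c = U^T v for the coefficients: c = (-8/75, -62/75). The projection is proj_W(v) = U c.
Check: (v - proj_W(v)) · u_1 = 0  (should be 0).
Check: (v - proj_W(v)) · u_2 = 0  (should be 0).
Result: proj_W(v) = (-124/75, 26/25, -38/75, -86/75).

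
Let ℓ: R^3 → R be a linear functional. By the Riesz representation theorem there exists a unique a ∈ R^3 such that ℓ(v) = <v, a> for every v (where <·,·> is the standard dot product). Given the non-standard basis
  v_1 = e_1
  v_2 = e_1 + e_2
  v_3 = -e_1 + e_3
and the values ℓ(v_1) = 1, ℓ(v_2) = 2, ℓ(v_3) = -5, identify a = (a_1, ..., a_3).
a = (1, 1, -4)

Write a = (a_1, ..., a_3) in the standard basis. For each basis vector v_i, ℓ(v_i) = <v_i, a> is a linear equation in the a_j's. Collect the n equations into a matrix system V a = ℓ, where row i of V is v_i (expressed in the standard basis). Since V is invertible (lower-triangular with 1s on the diagonal, up to permutation), solve by back-substitution:
  V =
[[1, 0, 0],
 [1, 1, 0],
 [-1, 0, 1]]
  V a = (1, 2, -5)
Solving gives a = (1, 1, -4).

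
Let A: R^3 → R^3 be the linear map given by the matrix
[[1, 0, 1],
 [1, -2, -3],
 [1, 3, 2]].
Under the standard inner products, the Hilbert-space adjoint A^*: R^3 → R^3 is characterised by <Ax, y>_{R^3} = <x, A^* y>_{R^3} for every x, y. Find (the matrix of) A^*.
A^* = A^T =
[[1, 1, 1],
 [0, -2, 3],
 [1, -3, 2]]

For real matrices with standard dot products, the defining identity <Ax, y> = <x, A^* y> gives (Ax)^T y = x^T (A^*) y, i.e. x^T A^T y = x^T (A^*) y. Since this holds for all x, y, we must have A^* = A^T. Therefore
A^* =
[[1, 1, 1],
 [0, -2, 3],
 [1, -3, 2]].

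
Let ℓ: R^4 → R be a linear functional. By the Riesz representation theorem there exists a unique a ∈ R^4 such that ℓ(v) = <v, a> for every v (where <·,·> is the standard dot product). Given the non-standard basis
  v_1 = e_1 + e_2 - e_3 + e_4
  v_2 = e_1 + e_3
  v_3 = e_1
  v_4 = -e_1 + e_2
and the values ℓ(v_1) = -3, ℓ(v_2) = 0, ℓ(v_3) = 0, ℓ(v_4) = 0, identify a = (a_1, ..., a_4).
a = (0, 0, 0, -3)

Write a = (a_1, ..., a_4) in the standard basis. For each basis vector v_i, ℓ(v_i) = <v_i, a> is a linear equation in the a_j's. Collect the n equations into a matrix system V a = ℓ, where row i of V is v_i (expressed in the standard basis). Since V is invertible (lower-triangular with 1s on the diagonal, up to permutation), solve by back-substitution:
  V =
[[1, 1, -1, 1],
 [1, 0, 1, 0],
 [1, 0, 0, 0],
 [-1, 1, 0, 0]]
  V a = (-3, 0, 0, 0)
Solving gives a = (0, 0, 0, -3).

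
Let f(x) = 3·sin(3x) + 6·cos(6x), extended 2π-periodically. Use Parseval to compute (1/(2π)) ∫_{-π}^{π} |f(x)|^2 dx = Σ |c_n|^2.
Σ |c_n|^2 = 45/2

Expand |f|^2 and use orthogonality of {sin(nx), cos(mx)} on [-π, π]:
  ∫_{-π}^{π} sin(nx)^2 dx = π, ∫ cos(mx)^2 dx = π, and cross terms integrate to 0.
So ∫_{-π}^{π} f(x)^2 dx = 3^2 · π + 6^2 · π = (9 + 36)π.
Divide by 2π: (9 + 36)/2 = 45/2.
By Parseval, this equals Σ |c_n|^2.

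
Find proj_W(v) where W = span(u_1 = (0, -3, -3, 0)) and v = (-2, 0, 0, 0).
proj_W(v) = (0, 0, 0, 0)

Set up U = [u_1 | ... | u_1] ∈ R^(4×1). The projector onto W = col(U) is P = U (U^T U)^(-1) U^T.
Compute U^T U =
  [18],
and U^T v = (0).
Solve U^T U · c = U^T v for the coefficients: c = (0). The projection is proj_W(v) = U c.
Check: (v - proj_W(v)) · u_1 = 0  (should be 0).
Result: proj_W(v) = (0, 0, 0, 0).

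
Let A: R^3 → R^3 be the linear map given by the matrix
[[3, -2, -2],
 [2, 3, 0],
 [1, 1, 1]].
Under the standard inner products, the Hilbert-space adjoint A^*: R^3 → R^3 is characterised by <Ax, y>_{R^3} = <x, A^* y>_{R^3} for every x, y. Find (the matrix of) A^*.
A^* = A^T =
[[3, 2, 1],
 [-2, 3, 1],
 [-2, 0, 1]]

For real matrices with standard dot products, the defining identity <Ax, y> = <x, A^* y> gives (Ax)^T y = x^T (A^*) y, i.e. x^T A^T y = x^T (A^*) y. Since this holds for all x, y, we must have A^* = A^T. Therefore
A^* =
[[3, 2, 1],
 [-2, 3, 1],
 [-2, 0, 1]].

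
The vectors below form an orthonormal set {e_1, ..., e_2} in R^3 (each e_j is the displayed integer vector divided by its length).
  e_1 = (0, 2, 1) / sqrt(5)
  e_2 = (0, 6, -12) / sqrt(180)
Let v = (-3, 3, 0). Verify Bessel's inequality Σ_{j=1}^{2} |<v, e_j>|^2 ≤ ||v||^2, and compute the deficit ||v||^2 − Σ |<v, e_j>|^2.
Σ |<v, e_j>|^2 = 9; ||v||^2 = 18; deficit = 9

Write each e_j = u_j / sqrt(<u_j, u_j>) where u_j is the displayed integer vector. Then <v, e_j> = <v, u_j> / sqrt(<u_j, u_j>), so |<v, e_j>|^2 = <v, u_j>^2 / <u_j, u_j>.
Coefficients: <v, e_1> = 6/sqrt(5), <v, e_2> = 18/sqrt(180).
Square and sum: Σ |<v, e_j>|^2 = 9.
Compute ||v||^2 = v·v = 18.
Deficit = 18 − 9 = 9 ≥ 0, confirming Bessel's inequality. (The deficit equals ||v − Σ <v,e_j> e_j||^2, the squared distance from v to span{e_j}.)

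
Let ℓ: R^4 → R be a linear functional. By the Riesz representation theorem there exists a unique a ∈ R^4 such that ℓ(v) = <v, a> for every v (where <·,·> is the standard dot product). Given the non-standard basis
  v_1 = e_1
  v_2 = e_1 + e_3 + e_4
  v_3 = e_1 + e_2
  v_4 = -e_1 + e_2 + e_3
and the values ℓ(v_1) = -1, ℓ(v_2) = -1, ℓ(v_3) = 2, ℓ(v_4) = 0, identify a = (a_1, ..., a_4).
a = (-1, 3, -4, 4)

Write a = (a_1, ..., a_4) in the standard basis. For each basis vector v_i, ℓ(v_i) = <v_i, a> is a linear equation in the a_j's. Collect the n equations into a matrix system V a = ℓ, where row i of V is v_i (expressed in the standard basis). Since V is invertible (lower-triangular with 1s on the diagonal, up to permutation), solve by back-substitution:
  V =
[[1, 0, 0, 0],
 [1, 0, 1, 1],
 [1, 1, 0, 0],
 [-1, 1, 1, 0]]
  V a = (-1, -1, 2, 0)
Solving gives a = (-1, 3, -4, 4).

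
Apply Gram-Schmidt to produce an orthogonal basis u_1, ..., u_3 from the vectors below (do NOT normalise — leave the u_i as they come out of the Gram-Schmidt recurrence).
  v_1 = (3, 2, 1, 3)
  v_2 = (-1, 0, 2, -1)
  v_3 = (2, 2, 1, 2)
Orthogonal basis:
  u_1 = (3, 2, 1, 3)
  u_2 = (-11/23, 8/23, 50/23, -11/23)
  u_3 = (-8/61, 28/61, -8/61, -8/61)

Apply the Gram-Schmidt recurrence
  u_1 = v_1
  u_i = v_i − Σ_{j<i} ((v_i · u_j) / (u_j · u_j)) · u_j.

Step by step this gives:
  u_1 = (3, 2, 1, 3)
  u_2 = (-11/23, 8/23, 50/23, -11/23)
  u_3 = (-8/61, 28/61, -8/61, -8/61)

Orthogonality check:
  u_2 · u_1 = 0 (should be 0)
  u_3 · u_1 = 0 (should be 0)
  u_3 · u_2 = 0 (should be 0)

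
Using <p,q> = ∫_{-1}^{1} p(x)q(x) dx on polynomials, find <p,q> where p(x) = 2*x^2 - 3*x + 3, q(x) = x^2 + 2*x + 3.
<p,q> = 104/5

Expand the product: p(x)·q(x) = 2*x^4 + x^3 + 3*x^2 - 3*x + 9.
∫_{-1}^{1} of each monomial x^k gives [2/(k+1) if k even, 0 if k odd]. Integrating term-by-term (or equivalently evaluating the antiderivative F(x) = 2*x^5/5 + x^4/4 + x^3 - 3*x^2/2 + 9*x at the endpoints):
  F(1) − F(−1) = 183/20 − (-233/20) = 104/5.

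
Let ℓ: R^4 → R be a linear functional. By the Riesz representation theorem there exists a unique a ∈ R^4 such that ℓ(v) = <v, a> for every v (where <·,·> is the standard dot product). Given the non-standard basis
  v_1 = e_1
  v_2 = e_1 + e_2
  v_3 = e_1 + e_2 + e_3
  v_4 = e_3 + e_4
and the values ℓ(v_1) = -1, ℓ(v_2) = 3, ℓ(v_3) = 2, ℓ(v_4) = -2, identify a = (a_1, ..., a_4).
a = (-1, 4, -1, -1)

Write a = (a_1, ..., a_4) in the standard basis. For each basis vector v_i, ℓ(v_i) = <v_i, a> is a linear equation in the a_j's. Collect the n equations into a matrix system V a = ℓ, where row i of V is v_i (expressed in the standard basis). Since V is invertible (lower-triangular with 1s on the diagonal, up to permutation), solve by back-substitution:
  V =
[[1, 0, 0, 0],
 [1, 1, 0, 0],
 [1, 1, 1, 0],
 [0, 0, 1, 1]]
  V a = (-1, 3, 2, -2)
Solving gives a = (-1, 4, -1, -1).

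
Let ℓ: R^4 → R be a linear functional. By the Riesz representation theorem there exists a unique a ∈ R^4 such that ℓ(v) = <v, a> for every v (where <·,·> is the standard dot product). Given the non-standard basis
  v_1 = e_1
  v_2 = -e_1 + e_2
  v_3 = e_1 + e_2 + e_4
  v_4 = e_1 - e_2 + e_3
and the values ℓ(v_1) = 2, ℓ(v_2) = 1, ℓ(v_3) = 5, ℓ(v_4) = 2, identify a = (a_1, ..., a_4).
a = (2, 3, 3, 0)

Write a = (a_1, ..., a_4) in the standard basis. For each basis vector v_i, ℓ(v_i) = <v_i, a> is a linear equation in the a_j's. Collect the n equations into a matrix system V a = ℓ, where row i of V is v_i (expressed in the standard basis). Since V is invertible (lower-triangular with 1s on the diagonal, up to permutation), solve by back-substitution:
  V =
[[1, 0, 0, 0],
 [-1, 1, 0, 0],
 [1, 1, 0, 1],
 [1, -1, 1, 0]]
  V a = (2, 1, 5, 2)
Solving gives a = (2, 3, 3, 0).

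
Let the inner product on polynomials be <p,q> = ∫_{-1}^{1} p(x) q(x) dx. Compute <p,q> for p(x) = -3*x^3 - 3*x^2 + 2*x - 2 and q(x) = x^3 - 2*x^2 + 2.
<p,q> = -734/105

Expand the product: p(x)·q(x) = -3*x^6 + 3*x^5 + 8*x^4 - 12*x^3 - 2*x^2 + 4*x - 4.
∫_{-1}^{1} of each monomial x^k gives [2/(k+1) if k even, 0 if k odd]. Integrating term-by-term (or equivalently evaluating the antiderivative F(x) = -3*x^7/7 + x^6/2 + 8*x^5/5 - 3*x^4 - 2*x^3/3 + 2*x^2 - 4*x at the endpoints):
  F(1) − F(−1) = -839/210 − (629/210) = -734/105.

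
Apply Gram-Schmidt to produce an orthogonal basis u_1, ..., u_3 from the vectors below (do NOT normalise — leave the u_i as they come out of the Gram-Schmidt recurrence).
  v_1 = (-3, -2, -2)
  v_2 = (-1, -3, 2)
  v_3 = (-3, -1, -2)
Orthogonal basis:
  u_1 = (-3, -2, -2)
  u_2 = (-2/17, -41/17, 44/17)
  u_3 = (-80/213, 64/213, 56/213)

Apply the Gram-Schmidt recurrence
  u_1 = v_1
  u_i = v_i − Σ_{j<i} ((v_i · u_j) / (u_j · u_j)) · u_j.

Step by step this gives:
  u_1 = (-3, -2, -2)
  u_2 = (-2/17, -41/17, 44/17)
  u_3 = (-80/213, 64/213, 56/213)

Orthogonality check:
  u_2 · u_1 = 0 (should be 0)
  u_3 · u_1 = 0 (should be 0)
  u_3 · u_2 = 0 (should be 0)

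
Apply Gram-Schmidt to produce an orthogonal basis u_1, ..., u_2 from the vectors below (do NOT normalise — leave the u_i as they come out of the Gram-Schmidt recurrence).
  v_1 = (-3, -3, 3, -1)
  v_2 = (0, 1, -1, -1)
Orthogonal basis:
  u_1 = (-3, -3, 3, -1)
  u_2 = (-15/28, 13/28, -13/28, -33/28)

Apply the Gram-Schmidt recurrence
  u_1 = v_1
  u_i = v_i − Σ_{j<i} ((v_i · u_j) / (u_j · u_j)) · u_j.

Step by step this gives:
  u_1 = (-3, -3, 3, -1)
  u_2 = (-15/28, 13/28, -13/28, -33/28)

Orthogonality check:
  u_2 · u_1 = 0 (should be 0)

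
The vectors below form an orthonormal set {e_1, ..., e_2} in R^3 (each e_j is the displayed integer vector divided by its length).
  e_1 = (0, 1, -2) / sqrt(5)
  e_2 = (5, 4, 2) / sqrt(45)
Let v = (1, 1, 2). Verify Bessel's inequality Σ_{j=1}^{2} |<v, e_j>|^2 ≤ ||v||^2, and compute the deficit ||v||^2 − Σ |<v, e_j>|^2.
Σ |<v, e_j>|^2 = 50/9; ||v||^2 = 6; deficit = 4/9

Write each e_j = u_j / sqrt(<u_j, u_j>) where u_j is the displayed integer vector. Then <v, e_j> = <v, u_j> / sqrt(<u_j, u_j>), so |<v, e_j>|^2 = <v, u_j>^2 / <u_j, u_j>.
Coefficients: <v, e_1> = -3/sqrt(5), <v, e_2> = 13/sqrt(45).
Square and sum: Σ |<v, e_j>|^2 = 50/9.
Compute ||v||^2 = v·v = 6.
Deficit = 6 − 50/9 = 4/9 ≥ 0, confirming Bessel's inequality. (The deficit equals ||v − Σ <v,e_j> e_j||^2, the squared distance from v to span{e_j}.)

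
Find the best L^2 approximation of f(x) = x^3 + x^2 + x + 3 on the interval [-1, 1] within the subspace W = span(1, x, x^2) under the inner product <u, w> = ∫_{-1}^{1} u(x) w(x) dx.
g(x) = x^2 + 8*x/5 + 3

The best approximation g ∈ W is the orthogonal projection of f onto W. Writing g = a_0 + a_1 x + a_2 x^2, the coefficients solve the normal equations G · a = b where
  G_{ij} = <φ_i, φ_j> and b_i = <f, φ_i>, with φ_0 = 1, φ_1 = x, φ_2 = x^2.
G =
  [2, 0, 2/3]
  [0, 2/3, 0]
  [2/3, 0, 2/5],
b = (20/3, 16/15, 12/5).
Solving gives a_0 = 3, a_1 = 8/5, a_2 = 1, so
  g(x) = x^2 + 8*x/5 + 3.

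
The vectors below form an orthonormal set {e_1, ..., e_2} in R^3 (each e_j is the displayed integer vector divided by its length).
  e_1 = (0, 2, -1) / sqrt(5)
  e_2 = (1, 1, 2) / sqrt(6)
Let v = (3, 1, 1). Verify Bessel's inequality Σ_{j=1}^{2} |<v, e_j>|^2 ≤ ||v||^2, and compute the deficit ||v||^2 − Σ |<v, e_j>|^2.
Σ |<v, e_j>|^2 = 31/5; ||v||^2 = 11; deficit = 24/5

Write each e_j = u_j / sqrt(<u_j, u_j>) where u_j is the displayed integer vector. Then <v, e_j> = <v, u_j> / sqrt(<u_j, u_j>), so |<v, e_j>|^2 = <v, u_j>^2 / <u_j, u_j>.
Coefficients: <v, e_1> = 1/sqrt(5), <v, e_2> = 6/sqrt(6).
Square and sum: Σ |<v, e_j>|^2 = 31/5.
Compute ||v||^2 = v·v = 11.
Deficit = 11 − 31/5 = 24/5 ≥ 0, confirming Bessel's inequality. (The deficit equals ||v − Σ <v,e_j> e_j||^2, the squared distance from v to span{e_j}.)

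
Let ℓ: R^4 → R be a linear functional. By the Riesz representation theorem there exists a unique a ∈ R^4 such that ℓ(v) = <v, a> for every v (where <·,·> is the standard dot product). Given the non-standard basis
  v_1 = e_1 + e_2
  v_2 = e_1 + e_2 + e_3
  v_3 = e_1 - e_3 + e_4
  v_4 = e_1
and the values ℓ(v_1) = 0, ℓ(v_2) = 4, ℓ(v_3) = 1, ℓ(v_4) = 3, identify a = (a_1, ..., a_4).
a = (3, -3, 4, 2)

Write a = (a_1, ..., a_4) in the standard basis. For each basis vector v_i, ℓ(v_i) = <v_i, a> is a linear equation in the a_j's. Collect the n equations into a matrix system V a = ℓ, where row i of V is v_i (expressed in the standard basis). Since V is invertible (lower-triangular with 1s on the diagonal, up to permutation), solve by back-substitution:
  V =
[[1, 1, 0, 0],
 [1, 1, 1, 0],
 [1, 0, -1, 1],
 [1, 0, 0, 0]]
  V a = (0, 4, 1, 3)
Solving gives a = (3, -3, 4, 2).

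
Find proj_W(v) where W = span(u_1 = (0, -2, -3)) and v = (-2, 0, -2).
proj_W(v) = (0, -12/13, -18/13)

Set up U = [u_1 | ... | u_1] ∈ R^(3×1). The projector onto W = col(U) is P = U (U^T U)^(-1) U^T.
Compute U^T U =
  [13],
and U^T v = (6).
Solve U^T U · c = U^T v for the coefficients: c = (6/13). The projection is proj_W(v) = U c.
Check: (v - proj_W(v)) · u_1 = 0  (should be 0).
Result: proj_W(v) = (0, -12/13, -18/13).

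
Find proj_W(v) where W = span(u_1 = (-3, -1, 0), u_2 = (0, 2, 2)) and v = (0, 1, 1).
proj_W(v) = (0, 1, 1)

Set up U = [u_1 | ... | u_2] ∈ R^(3×2). The projector onto W = col(U) is P = U (U^T U)^(-1) U^T.
Compute U^T U =
  [10, -2]
  [-2, 8],
and U^T v = (-1, 4).
Solve U^T U · c = U^T v for the coefficients: c = (0, 1/2). The projection is proj_W(v) = U c.
Check: (v - proj_W(v)) · u_1 = 0  (should be 0).
Check: (v - proj_W(v)) · u_2 = 0  (should be 0).
Result: proj_W(v) = (0, 1, 1).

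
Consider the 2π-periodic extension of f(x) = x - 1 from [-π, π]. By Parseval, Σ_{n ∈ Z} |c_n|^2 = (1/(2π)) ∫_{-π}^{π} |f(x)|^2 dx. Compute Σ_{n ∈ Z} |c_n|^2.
Σ |c_n|^2 = π^2/3 + 1

Expand and integrate term by term over [-π, π]:
  ∫ (x)^2 dx = 1·(2π^3/3); ∫ 2·1·(-1)·x dx = 0 (odd integrand); ∫ (-1)^2 dx = 1·2π.
So (1/(2π)) ∫_{-π}^{π} (x - 1)^2 dx = 1π^2/3 + 1 = π^2/3 + 1.
Parseval ⇒ Σ |c_n|^2 = π^2/3 + 1.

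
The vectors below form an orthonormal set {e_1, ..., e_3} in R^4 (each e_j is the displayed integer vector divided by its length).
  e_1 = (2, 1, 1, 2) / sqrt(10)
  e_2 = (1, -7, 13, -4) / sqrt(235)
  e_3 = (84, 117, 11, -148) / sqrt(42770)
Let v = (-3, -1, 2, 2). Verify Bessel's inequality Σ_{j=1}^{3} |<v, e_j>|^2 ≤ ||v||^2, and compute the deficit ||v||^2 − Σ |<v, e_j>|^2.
Σ |<v, e_j>|^2 = 5381/455; ||v||^2 = 18; deficit = 2809/455

Write each e_j = u_j / sqrt(<u_j, u_j>) where u_j is the displayed integer vector. Then <v, e_j> = <v, u_j> / sqrt(<u_j, u_j>), so |<v, e_j>|^2 = <v, u_j>^2 / <u_j, u_j>.
Coefficients: <v, e_1> = -1/sqrt(10), <v, e_2> = 22/sqrt(235), <v, e_3> = -643/sqrt(42770).
Square and sum: Σ |<v, e_j>|^2 = 5381/455.
Compute ||v||^2 = v·v = 18.
Deficit = 18 − 5381/455 = 2809/455 ≥ 0, confirming Bessel's inequality. (The deficit equals ||v − Σ <v,e_j> e_j||^2, the squared distance from v to span{e_j}.)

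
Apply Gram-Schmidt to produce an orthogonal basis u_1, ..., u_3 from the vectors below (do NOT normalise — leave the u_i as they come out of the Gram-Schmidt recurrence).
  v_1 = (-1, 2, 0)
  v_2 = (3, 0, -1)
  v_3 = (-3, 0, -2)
Orthogonal basis:
  u_1 = (-1, 2, 0)
  u_2 = (12/5, 6/5, -1)
  u_3 = (-36/41, -18/41, -108/41)

Apply the Gram-Schmidt recurrence
  u_1 = v_1
  u_i = v_i − Σ_{j<i} ((v_i · u_j) / (u_j · u_j)) · u_j.

Step by step this gives:
  u_1 = (-1, 2, 0)
  u_2 = (12/5, 6/5, -1)
  u_3 = (-36/41, -18/41, -108/41)

Orthogonality check:
  u_2 · u_1 = 0 (should be 0)
  u_3 · u_1 = 0 (should be 0)
  u_3 · u_2 = 0 (should be 0)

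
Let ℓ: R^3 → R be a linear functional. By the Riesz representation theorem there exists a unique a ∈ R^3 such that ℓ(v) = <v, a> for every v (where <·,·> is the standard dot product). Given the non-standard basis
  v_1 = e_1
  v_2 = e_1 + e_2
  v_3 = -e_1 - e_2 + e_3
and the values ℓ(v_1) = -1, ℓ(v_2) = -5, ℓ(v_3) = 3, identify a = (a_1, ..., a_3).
a = (-1, -4, -2)

Write a = (a_1, ..., a_3) in the standard basis. For each basis vector v_i, ℓ(v_i) = <v_i, a> is a linear equation in the a_j's. Collect the n equations into a matrix system V a = ℓ, where row i of V is v_i (expressed in the standard basis). Since V is invertible (lower-triangular with 1s on the diagonal, up to permutation), solve by back-substitution:
  V =
[[1, 0, 0],
 [1, 1, 0],
 [-1, -1, 1]]
  V a = (-1, -5, 3)
Solving gives a = (-1, -4, -2).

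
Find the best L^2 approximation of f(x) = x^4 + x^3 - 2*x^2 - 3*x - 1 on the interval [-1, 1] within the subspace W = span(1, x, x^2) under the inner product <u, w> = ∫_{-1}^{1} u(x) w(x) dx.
g(x) = -8*x^2/7 - 12*x/5 - 38/35

The best approximation g ∈ W is the orthogonal projection of f onto W. Writing g = a_0 + a_1 x + a_2 x^2, the coefficients solve the normal equations G · a = b where
  G_{ij} = <φ_i, φ_j> and b_i = <f, φ_i>, with φ_0 = 1, φ_1 = x, φ_2 = x^2.
G =
  [2, 0, 2/3]
  [0, 2/3, 0]
  [2/3, 0, 2/5],
b = (-44/15, -8/5, -124/105).
Solving gives a_0 = -38/35, a_1 = -12/5, a_2 = -8/7, so
  g(x) = -8*x^2/7 - 12*x/5 - 38/35.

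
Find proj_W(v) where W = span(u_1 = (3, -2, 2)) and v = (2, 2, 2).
proj_W(v) = (18/17, -12/17, 12/17)

Set up U = [u_1 | ... | u_1] ∈ R^(3×1). The projector onto W = col(U) is P = U (U^T U)^(-1) U^T.
Compute U^T U =
  [17],
and U^T v = (6).
Solve U^T U · c = U^T v for the coefficients: c = (6/17). The projection is proj_W(v) = U c.
Check: (v - proj_W(v)) · u_1 = 0  (should be 0).
Result: proj_W(v) = (18/17, -12/17, 12/17).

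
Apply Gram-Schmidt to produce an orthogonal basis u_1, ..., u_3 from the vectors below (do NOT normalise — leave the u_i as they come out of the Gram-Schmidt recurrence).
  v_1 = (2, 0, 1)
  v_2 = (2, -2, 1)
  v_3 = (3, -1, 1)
Orthogonal basis:
  u_1 = (2, 0, 1)
  u_2 = (0, -2, 0)
  u_3 = (1/5, 0, -2/5)

Apply the Gram-Schmidt recurrence
  u_1 = v_1
  u_i = v_i − Σ_{j<i} ((v_i · u_j) / (u_j · u_j)) · u_j.

Step by step this gives:
  u_1 = (2, 0, 1)
  u_2 = (0, -2, 0)
  u_3 = (1/5, 0, -2/5)

Orthogonality check:
  u_2 · u_1 = 0 (should be 0)
  u_3 · u_1 = 0 (should be 0)
  u_3 · u_2 = 0 (should be 0)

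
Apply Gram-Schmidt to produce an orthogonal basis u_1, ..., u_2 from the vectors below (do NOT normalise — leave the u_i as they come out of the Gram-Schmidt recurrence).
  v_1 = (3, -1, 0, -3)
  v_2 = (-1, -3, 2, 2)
Orthogonal basis:
  u_1 = (3, -1, 0, -3)
  u_2 = (-1/19, -63/19, 2, 20/19)

Apply the Gram-Schmidt recurrence
  u_1 = v_1
  u_i = v_i − Σ_{j<i} ((v_i · u_j) / (u_j · u_j)) · u_j.

Step by step this gives:
  u_1 = (3, -1, 0, -3)
  u_2 = (-1/19, -63/19, 2, 20/19)

Orthogonality check:
  u_2 · u_1 = 0 (should be 0)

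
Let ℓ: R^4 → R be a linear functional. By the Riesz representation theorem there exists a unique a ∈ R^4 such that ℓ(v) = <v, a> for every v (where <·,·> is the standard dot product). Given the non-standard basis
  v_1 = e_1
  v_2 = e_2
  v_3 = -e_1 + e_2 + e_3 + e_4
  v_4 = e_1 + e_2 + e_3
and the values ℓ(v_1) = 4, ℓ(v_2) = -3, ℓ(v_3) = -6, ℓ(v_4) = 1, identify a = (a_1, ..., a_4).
a = (4, -3, 0, 1)

Write a = (a_1, ..., a_4) in the standard basis. For each basis vector v_i, ℓ(v_i) = <v_i, a> is a linear equation in the a_j's. Collect the n equations into a matrix system V a = ℓ, where row i of V is v_i (expressed in the standard basis). Since V is invertible (lower-triangular with 1s on the diagonal, up to permutation), solve by back-substitution:
  V =
[[1, 0, 0, 0],
 [0, 1, 0, 0],
 [-1, 1, 1, 1],
 [1, 1, 1, 0]]
  V a = (4, -3, -6, 1)
Solving gives a = (4, -3, 0, 1).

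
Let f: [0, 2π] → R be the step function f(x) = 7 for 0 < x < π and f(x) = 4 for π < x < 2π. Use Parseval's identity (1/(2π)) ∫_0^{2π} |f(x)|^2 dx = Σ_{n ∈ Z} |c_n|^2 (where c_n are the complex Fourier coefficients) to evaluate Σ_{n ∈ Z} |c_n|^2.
Σ |c_n|^2 = 65/2

Parseval equates the L^2 energy of f (normalised by 1/(2π)) with the ℓ^2 sum of its Fourier coefficients: (1/(2π)) ∫_0^{2π} |f|^2 = Σ |c_n|^2.
Compute the left side: (1/(2π)) [∫_0^π 7^2 dx + ∫_π^{2π} 4^2 dx] = (1/(2π)) · (49π + 16π) = (49 + 16)/2 = 65/2.
So Σ_{n ∈ Z} |c_n|^2 = 65/2.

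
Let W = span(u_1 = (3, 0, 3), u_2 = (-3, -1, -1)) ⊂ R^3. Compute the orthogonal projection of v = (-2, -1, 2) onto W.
proj_W(v) = (-5/3, -5/3, 5/3)

Set up U = [u_1 | ... | u_2] ∈ R^(3×2). The projector onto W = col(U) is P = U (U^T U)^(-1) U^T.
Compute U^T U =
  [18, -12]
  [-12, 11],
and U^T v = (0, 5).
Solve U^T U · c = U^T v for the coefficients: c = (10/9, 5/3). The projection is proj_W(v) = U c.
Check: (v - proj_W(v)) · u_1 = 0  (should be 0).
Check: (v - proj_W(v)) · u_2 = 0  (should be 0).
Result: proj_W(v) = (-5/3, -5/3, 5/3).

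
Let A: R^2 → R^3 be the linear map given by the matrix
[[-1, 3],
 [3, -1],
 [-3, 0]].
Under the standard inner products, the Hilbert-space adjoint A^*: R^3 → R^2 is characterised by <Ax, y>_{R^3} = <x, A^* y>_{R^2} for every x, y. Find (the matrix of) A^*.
A^* = A^T =
[[-1, 3, -3],
 [3, -1, 0]]

For real matrices with standard dot products, the defining identity <Ax, y> = <x, A^* y> gives (Ax)^T y = x^T (A^*) y, i.e. x^T A^T y = x^T (A^*) y. Since this holds for all x, y, we must have A^* = A^T. Therefore
A^* =
[[-1, 3, -3],
 [3, -1, 0]].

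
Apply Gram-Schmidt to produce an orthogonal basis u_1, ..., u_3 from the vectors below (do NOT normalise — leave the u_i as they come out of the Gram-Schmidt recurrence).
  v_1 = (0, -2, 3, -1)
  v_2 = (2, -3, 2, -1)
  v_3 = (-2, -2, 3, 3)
Orthogonal basis:
  u_1 = (0, -2, 3, -1)
  u_2 = (2, -8/7, -11/14, -1/14)
  u_3 = (-46/83, -116/83, 24/83, 304/83)

Apply the Gram-Schmidt recurrence
  u_1 = v_1
  u_i = v_i − Σ_{j<i} ((v_i · u_j) / (u_j · u_j)) · u_j.

Step by step this gives:
  u_1 = (0, -2, 3, -1)
  u_2 = (2, -8/7, -11/14, -1/14)
  u_3 = (-46/83, -116/83, 24/83, 304/83)

Orthogonality check:
  u_2 · u_1 = 0 (should be 0)
  u_3 · u_1 = 0 (should be 0)
  u_3 · u_2 = 0 (should be 0)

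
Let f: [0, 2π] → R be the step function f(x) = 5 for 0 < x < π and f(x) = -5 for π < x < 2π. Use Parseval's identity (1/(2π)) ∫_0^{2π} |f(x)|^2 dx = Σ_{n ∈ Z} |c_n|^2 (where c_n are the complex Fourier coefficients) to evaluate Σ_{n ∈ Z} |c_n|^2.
Σ |c_n|^2 = 25

Parseval equates the L^2 energy of f (normalised by 1/(2π)) with the ℓ^2 sum of its Fourier coefficients: (1/(2π)) ∫_0^{2π} |f|^2 = Σ |c_n|^2.
Compute the left side: (1/(2π)) [∫_0^π 5^2 dx + ∫_π^{2π} (-5)^2 dx] = (1/(2π)) · (25π + 25π) = (25 + 25)/2 = 25.
So Σ_{n ∈ Z} |c_n|^2 = 25.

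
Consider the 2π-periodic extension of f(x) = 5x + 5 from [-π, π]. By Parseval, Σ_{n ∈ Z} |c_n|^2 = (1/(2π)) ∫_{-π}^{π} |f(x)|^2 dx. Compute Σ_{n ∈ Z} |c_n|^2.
Σ |c_n|^2 = 25π^2/3 + 25

Expand and integrate term by term over [-π, π]:
  ∫ (5x)^2 dx = 25·(2π^3/3); ∫ 2·5·(5)·x dx = 0 (odd integrand); ∫ 5^2 dx = 25·2π.
So (1/(2π)) ∫_{-π}^{π} (5x + 5)^2 dx = 25π^2/3 + 25 = 25π^2/3 + 25.
Parseval ⇒ Σ |c_n|^2 = 25π^2/3 + 25.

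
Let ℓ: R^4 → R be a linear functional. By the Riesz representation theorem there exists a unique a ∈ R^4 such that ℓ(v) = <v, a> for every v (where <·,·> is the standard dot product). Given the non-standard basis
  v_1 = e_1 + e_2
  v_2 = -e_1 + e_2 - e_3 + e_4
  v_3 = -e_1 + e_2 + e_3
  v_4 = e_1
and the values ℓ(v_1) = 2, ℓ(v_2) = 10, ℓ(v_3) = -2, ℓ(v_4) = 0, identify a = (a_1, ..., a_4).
a = (0, 2, -4, 4)

Write a = (a_1, ..., a_4) in the standard basis. For each basis vector v_i, ℓ(v_i) = <v_i, a> is a linear equation in the a_j's. Collect the n equations into a matrix system V a = ℓ, where row i of V is v_i (expressed in the standard basis). Since V is invertible (lower-triangular with 1s on the diagonal, up to permutation), solve by back-substitution:
  V =
[[1, 1, 0, 0],
 [-1, 1, -1, 1],
 [-1, 1, 1, 0],
 [1, 0, 0, 0]]
  V a = (2, 10, -2, 0)
Solving gives a = (0, 2, -4, 4).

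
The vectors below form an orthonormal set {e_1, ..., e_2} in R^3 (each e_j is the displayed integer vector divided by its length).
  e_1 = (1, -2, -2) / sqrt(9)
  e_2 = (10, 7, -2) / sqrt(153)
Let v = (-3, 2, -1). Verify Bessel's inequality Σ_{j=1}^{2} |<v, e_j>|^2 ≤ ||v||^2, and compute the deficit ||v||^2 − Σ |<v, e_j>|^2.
Σ |<v, e_j>|^2 = 69/17; ||v||^2 = 14; deficit = 169/17

Write each e_j = u_j / sqrt(<u_j, u_j>) where u_j is the displayed integer vector. Then <v, e_j> = <v, u_j> / sqrt(<u_j, u_j>), so |<v, e_j>|^2 = <v, u_j>^2 / <u_j, u_j>.
Coefficients: <v, e_1> = -5/sqrt(9), <v, e_2> = -14/sqrt(153).
Square and sum: Σ |<v, e_j>|^2 = 69/17.
Compute ||v||^2 = v·v = 14.
Deficit = 14 − 69/17 = 169/17 ≥ 0, confirming Bessel's inequality. (The deficit equals ||v − Σ <v,e_j> e_j||^2, the squared distance from v to span{e_j}.)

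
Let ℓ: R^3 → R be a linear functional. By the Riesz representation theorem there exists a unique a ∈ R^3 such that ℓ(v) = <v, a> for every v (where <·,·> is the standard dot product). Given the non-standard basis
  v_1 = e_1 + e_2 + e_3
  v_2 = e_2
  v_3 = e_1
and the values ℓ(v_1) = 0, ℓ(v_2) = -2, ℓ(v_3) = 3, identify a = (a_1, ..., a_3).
a = (3, -2, -1)

Write a = (a_1, ..., a_3) in the standard basis. For each basis vector v_i, ℓ(v_i) = <v_i, a> is a linear equation in the a_j's. Collect the n equations into a matrix system V a = ℓ, where row i of V is v_i (expressed in the standard basis). Since V is invertible (lower-triangular with 1s on the diagonal, up to permutation), solve by back-substitution:
  V =
[[1, 1, 1],
 [0, 1, 0],
 [1, 0, 0]]
  V a = (0, -2, 3)
Solving gives a = (3, -2, -1).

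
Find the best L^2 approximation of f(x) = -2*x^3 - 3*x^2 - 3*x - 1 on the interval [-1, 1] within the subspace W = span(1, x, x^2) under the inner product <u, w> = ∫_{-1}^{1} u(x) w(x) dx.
g(x) = -3*x^2 - 21*x/5 - 1

The best approximation g ∈ W is the orthogonal projection of f onto W. Writing g = a_0 + a_1 x + a_2 x^2, the coefficients solve the normal equations G · a = b where
  G_{ij} = <φ_i, φ_j> and b_i = <f, φ_i>, with φ_0 = 1, φ_1 = x, φ_2 = x^2.
G =
  [2, 0, 2/3]
  [0, 2/3, 0]
  [2/3, 0, 2/5],
b = (-4, -14/5, -28/15).
Solving gives a_0 = -1, a_1 = -21/5, a_2 = -3, so
  g(x) = -3*x^2 - 21*x/5 - 1.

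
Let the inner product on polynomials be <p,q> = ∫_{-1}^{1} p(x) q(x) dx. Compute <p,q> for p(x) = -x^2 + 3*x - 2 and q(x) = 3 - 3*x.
<p,q> = -20

Expand the product: p(x)·q(x) = 3*x^3 - 12*x^2 + 15*x - 6.
∫_{-1}^{1} of each monomial x^k gives [2/(k+1) if k even, 0 if k odd]. Integrating term-by-term (or equivalently evaluating the antiderivative F(x) = 3*x^4/4 - 4*x^3 + 15*x^2/2 - 6*x at the endpoints):
  F(1) − F(−1) = -7/4 − (73/4) = -20.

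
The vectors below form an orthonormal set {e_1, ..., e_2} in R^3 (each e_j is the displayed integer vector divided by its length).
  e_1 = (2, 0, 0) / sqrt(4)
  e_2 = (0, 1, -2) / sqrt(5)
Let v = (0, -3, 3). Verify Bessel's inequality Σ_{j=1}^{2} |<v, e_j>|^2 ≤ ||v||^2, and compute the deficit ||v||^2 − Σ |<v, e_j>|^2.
Σ |<v, e_j>|^2 = 81/5; ||v||^2 = 18; deficit = 9/5

Write each e_j = u_j / sqrt(<u_j, u_j>) where u_j is the displayed integer vector. Then <v, e_j> = <v, u_j> / sqrt(<u_j, u_j>), so |<v, e_j>|^2 = <v, u_j>^2 / <u_j, u_j>.
Coefficients: <v, e_1> = 0/sqrt(4), <v, e_2> = -9/sqrt(5).
Square and sum: Σ |<v, e_j>|^2 = 81/5.
Compute ||v||^2 = v·v = 18.
Deficit = 18 − 81/5 = 9/5 ≥ 0, confirming Bessel's inequality. (The deficit equals ||v − Σ <v,e_j> e_j||^2, the squared distance from v to span{e_j}.)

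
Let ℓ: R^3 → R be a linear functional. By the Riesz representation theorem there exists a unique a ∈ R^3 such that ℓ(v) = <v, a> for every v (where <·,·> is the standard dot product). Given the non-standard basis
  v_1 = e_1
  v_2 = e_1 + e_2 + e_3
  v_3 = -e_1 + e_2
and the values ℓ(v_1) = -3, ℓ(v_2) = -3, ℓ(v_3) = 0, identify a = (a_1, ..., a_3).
a = (-3, -3, 3)

Write a = (a_1, ..., a_3) in the standard basis. For each basis vector v_i, ℓ(v_i) = <v_i, a> is a linear equation in the a_j's. Collect the n equations into a matrix system V a = ℓ, where row i of V is v_i (expressed in the standard basis). Since V is invertible (lower-triangular with 1s on the diagonal, up to permutation), solve by back-substitution:
  V =
[[1, 0, 0],
 [1, 1, 1],
 [-1, 1, 0]]
  V a = (-3, -3, 0)
Solving gives a = (-3, -3, 3).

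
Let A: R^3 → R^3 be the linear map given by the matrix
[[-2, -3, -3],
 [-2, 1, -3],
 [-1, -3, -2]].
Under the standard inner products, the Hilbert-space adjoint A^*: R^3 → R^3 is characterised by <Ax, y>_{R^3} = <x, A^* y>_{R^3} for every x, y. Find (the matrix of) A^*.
A^* = A^T =
[[-2, -2, -1],
 [-3, 1, -3],
 [-3, -3, -2]]

For real matrices with standard dot products, the defining identity <Ax, y> = <x, A^* y> gives (Ax)^T y = x^T (A^*) y, i.e. x^T A^T y = x^T (A^*) y. Since this holds for all x, y, we must have A^* = A^T. Therefore
A^* =
[[-2, -2, -1],
 [-3, 1, -3],
 [-3, -3, -2]].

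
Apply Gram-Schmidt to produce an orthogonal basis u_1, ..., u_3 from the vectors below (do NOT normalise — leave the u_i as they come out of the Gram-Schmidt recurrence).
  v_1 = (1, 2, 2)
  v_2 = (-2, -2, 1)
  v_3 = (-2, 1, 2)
Orthogonal basis:
  u_1 = (1, 2, 2)
  u_2 = (-14/9, -10/9, 17/9)
  u_3 = (-6/5, 1, -2/5)

Apply the Gram-Schmidt recurrence
  u_1 = v_1
  u_i = v_i − Σ_{j<i} ((v_i · u_j) / (u_j · u_j)) · u_j.

Step by step this gives:
  u_1 = (1, 2, 2)
  u_2 = (-14/9, -10/9, 17/9)
  u_3 = (-6/5, 1, -2/5)

Orthogonality check:
  u_2 · u_1 = 0 (should be 0)
  u_3 · u_1 = 0 (should be 0)
  u_3 · u_2 = 0 (should be 0)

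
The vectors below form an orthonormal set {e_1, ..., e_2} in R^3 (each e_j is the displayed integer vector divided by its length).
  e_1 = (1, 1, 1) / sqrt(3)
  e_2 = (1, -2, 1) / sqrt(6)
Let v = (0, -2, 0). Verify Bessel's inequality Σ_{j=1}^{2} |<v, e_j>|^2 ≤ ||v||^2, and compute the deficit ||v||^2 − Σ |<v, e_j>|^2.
Σ |<v, e_j>|^2 = 4; ||v||^2 = 4; deficit = 0

Write each e_j = u_j / sqrt(<u_j, u_j>) where u_j is the displayed integer vector. Then <v, e_j> = <v, u_j> / sqrt(<u_j, u_j>), so |<v, e_j>|^2 = <v, u_j>^2 / <u_j, u_j>.
Coefficients: <v, e_1> = -2/sqrt(3), <v, e_2> = 4/sqrt(6).
Square and sum: Σ |<v, e_j>|^2 = 4.
Compute ||v||^2 = v·v = 4.
Deficit = 4 − 4 = 0 ≥ 0, confirming Bessel's inequality. (The deficit equals ||v − Σ <v,e_j> e_j||^2, the squared distance from v to span{e_j}.)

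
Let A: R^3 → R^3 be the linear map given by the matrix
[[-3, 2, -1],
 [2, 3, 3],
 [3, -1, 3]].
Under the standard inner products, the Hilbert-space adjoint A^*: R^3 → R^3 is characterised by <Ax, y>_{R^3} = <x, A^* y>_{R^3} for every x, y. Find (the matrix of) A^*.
A^* = A^T =
[[-3, 2, 3],
 [2, 3, -1],
 [-1, 3, 3]]

For real matrices with standard dot products, the defining identity <Ax, y> = <x, A^* y> gives (Ax)^T y = x^T (A^*) y, i.e. x^T A^T y = x^T (A^*) y. Since this holds for all x, y, we must have A^* = A^T. Therefore
A^* =
[[-3, 2, 3],
 [2, 3, -1],
 [-1, 3, 3]].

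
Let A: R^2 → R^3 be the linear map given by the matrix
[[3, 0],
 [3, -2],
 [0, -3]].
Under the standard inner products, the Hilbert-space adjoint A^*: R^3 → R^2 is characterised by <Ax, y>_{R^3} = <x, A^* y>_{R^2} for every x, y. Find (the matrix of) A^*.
A^* = A^T =
[[3, 3, 0],
 [0, -2, -3]]

For real matrices with standard dot products, the defining identity <Ax, y> = <x, A^* y> gives (Ax)^T y = x^T (A^*) y, i.e. x^T A^T y = x^T (A^*) y. Since this holds for all x, y, we must have A^* = A^T. Therefore
A^* =
[[3, 3, 0],
 [0, -2, -3]].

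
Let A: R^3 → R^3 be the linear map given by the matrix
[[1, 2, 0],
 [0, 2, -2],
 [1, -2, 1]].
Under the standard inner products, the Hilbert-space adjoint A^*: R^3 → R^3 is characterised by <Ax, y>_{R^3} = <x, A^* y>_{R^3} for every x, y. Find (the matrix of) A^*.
A^* = A^T =
[[1, 0, 1],
 [2, 2, -2],
 [0, -2, 1]]

For real matrices with standard dot products, the defining identity <Ax, y> = <x, A^* y> gives (Ax)^T y = x^T (A^*) y, i.e. x^T A^T y = x^T (A^*) y. Since this holds for all x, y, we must have A^* = A^T. Therefore
A^* =
[[1, 0, 1],
 [2, 2, -2],
 [0, -2, 1]].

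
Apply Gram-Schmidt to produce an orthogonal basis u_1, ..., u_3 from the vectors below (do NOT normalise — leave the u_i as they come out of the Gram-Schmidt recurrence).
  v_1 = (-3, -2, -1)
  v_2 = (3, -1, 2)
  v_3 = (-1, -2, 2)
Orthogonal basis:
  u_1 = (-3, -2, -1)
  u_2 = (15/14, -16/7, 19/14)
  u_3 = (-17/23, 51/115, 153/115)

Apply the Gram-Schmidt recurrence
  u_1 = v_1
  u_i = v_i − Σ_{j<i} ((v_i · u_j) / (u_j · u_j)) · u_j.

Step by step this gives:
  u_1 = (-3, -2, -1)
  u_2 = (15/14, -16/7, 19/14)
  u_3 = (-17/23, 51/115, 153/115)

Orthogonality check:
  u_2 · u_1 = 0 (should be 0)
  u_3 · u_1 = 0 (should be 0)
  u_3 · u_2 = 0 (should be 0)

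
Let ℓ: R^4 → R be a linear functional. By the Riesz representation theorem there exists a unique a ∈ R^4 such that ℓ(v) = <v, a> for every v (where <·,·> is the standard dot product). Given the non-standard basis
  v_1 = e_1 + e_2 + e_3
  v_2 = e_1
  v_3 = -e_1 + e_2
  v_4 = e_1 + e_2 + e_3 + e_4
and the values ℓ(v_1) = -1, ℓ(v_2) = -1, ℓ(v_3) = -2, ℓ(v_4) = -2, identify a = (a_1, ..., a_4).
a = (-1, -3, 3, -1)

Write a = (a_1, ..., a_4) in the standard basis. For each basis vector v_i, ℓ(v_i) = <v_i, a> is a linear equation in the a_j's. Collect the n equations into a matrix system V a = ℓ, where row i of V is v_i (expressed in the standard basis). Since V is invertible (lower-triangular with 1s on the diagonal, up to permutation), solve by back-substitution:
  V =
[[1, 1, 1, 0],
 [1, 0, 0, 0],
 [-1, 1, 0, 0],
 [1, 1, 1, 1]]
  V a = (-1, -1, -2, -2)
Solving gives a = (-1, -3, 3, -1).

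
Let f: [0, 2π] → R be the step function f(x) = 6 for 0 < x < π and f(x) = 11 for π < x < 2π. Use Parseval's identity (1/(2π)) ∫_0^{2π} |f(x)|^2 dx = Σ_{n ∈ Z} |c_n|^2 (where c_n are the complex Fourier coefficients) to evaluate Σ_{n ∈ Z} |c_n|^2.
Σ |c_n|^2 = 157/2

Parseval equates the L^2 energy of f (normalised by 1/(2π)) with the ℓ^2 sum of its Fourier coefficients: (1/(2π)) ∫_0^{2π} |f|^2 = Σ |c_n|^2.
Compute the left side: (1/(2π)) [∫_0^π 6^2 dx + ∫_π^{2π} 11^2 dx] = (1/(2π)) · (36π + 121π) = (36 + 121)/2 = 157/2.
So Σ_{n ∈ Z} |c_n|^2 = 157/2.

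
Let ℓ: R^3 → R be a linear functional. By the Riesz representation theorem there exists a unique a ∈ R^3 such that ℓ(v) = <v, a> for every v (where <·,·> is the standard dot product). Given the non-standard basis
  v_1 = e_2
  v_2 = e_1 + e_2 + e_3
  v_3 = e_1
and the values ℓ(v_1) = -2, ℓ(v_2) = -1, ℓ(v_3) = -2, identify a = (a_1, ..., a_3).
a = (-2, -2, 3)

Write a = (a_1, ..., a_3) in the standard basis. For each basis vector v_i, ℓ(v_i) = <v_i, a> is a linear equation in the a_j's. Collect the n equations into a matrix system V a = ℓ, where row i of V is v_i (expressed in the standard basis). Since V is invertible (lower-triangular with 1s on the diagonal, up to permutation), solve by back-substitution:
  V =
[[0, 1, 0],
 [1, 1, 1],
 [1, 0, 0]]
  V a = (-2, -1, -2)
Solving gives a = (-2, -2, 3).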